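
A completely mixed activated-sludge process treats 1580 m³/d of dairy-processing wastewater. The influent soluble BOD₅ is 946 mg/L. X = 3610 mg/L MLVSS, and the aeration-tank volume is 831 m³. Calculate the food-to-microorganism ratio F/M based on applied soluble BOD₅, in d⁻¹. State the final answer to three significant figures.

F/M = Q·S₀ / (V·X) = 1580 × 946 / (831.0 × 3610) = 0.4982 g soluble BOD₅·(g VSS·d)⁻¹.

F/M ≈ 0.498 d⁻¹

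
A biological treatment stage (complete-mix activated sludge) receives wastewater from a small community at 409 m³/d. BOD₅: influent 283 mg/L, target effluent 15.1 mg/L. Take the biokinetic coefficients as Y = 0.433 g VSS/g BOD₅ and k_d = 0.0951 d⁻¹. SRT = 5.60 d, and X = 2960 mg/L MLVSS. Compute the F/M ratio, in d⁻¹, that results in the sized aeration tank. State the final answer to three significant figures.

Steady-state biomass mass balance: V·X·(1 + k_d·θ_c) = Y·Q·(S₀ − S)·θ_c, so V = 0.433 × 409 × (283 − 15.1) × 5.60 / [2960 × (1 + 0.0951 × 5.60)] = 2.66×10^5 / 4536 = 58.57 m³.
Food-to-microorganism ratio F/M = Q S₀ / (V X) = 409 × 283 / (58.57 × 2960) = 0.6677 d⁻¹.

F/M ≈ 0.668 d⁻¹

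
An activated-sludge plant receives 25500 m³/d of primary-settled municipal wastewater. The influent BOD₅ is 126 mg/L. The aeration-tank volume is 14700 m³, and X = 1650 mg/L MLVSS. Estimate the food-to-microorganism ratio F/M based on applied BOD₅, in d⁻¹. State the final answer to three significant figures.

F/M ≈ 0.132 d⁻¹

F/M = applied load / biomass = Q·S₀/(V·X) = 25500 × 126 / (14700 × 1650) = 0.1325 d⁻¹.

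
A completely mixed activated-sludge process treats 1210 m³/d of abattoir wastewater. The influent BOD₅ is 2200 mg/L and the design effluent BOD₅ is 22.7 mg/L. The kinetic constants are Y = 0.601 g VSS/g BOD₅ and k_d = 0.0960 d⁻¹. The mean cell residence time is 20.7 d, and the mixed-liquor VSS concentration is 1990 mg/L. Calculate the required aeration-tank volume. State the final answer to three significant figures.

Steady-state biomass mass balance: V·X·(1 + k_d·θ_c) = Y·Q·(S₀ − S)·θ_c, so V = 0.601 × 1210 × (2200 − 22.7) × 20.7 / [1990 × (1 + 0.0960 × 20.7)] = 3.28×10^7 / 5945 = 5514 m³.

V ≈ 5510 m³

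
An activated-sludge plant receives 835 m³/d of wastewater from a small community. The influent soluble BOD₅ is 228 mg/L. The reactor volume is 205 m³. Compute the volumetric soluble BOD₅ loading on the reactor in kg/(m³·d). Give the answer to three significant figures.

L_v ≈ 0.929 kg soluble BOD₅/(m³·d)

Volumetric loading L_v = Q·S₀ / V = 835 × 228 g/m³ / 205.0 m³ = 928.7 g/(m³·d) = 0.9287 kg soluble BOD₅/(m³·d).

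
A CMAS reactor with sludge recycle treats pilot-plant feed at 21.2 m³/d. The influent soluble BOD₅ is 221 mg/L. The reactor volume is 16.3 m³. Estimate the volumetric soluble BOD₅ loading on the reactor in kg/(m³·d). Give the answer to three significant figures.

Volumetric loading L_v = Q·S₀ / V = 21.2 × 221 g/m³ / 16.30 m³ = 287.4 g/(m³·d) = 0.2874 kg soluble BOD₅/(m³·d).

L_v ≈ 0.287 kg soluble BOD₅/(m³·d)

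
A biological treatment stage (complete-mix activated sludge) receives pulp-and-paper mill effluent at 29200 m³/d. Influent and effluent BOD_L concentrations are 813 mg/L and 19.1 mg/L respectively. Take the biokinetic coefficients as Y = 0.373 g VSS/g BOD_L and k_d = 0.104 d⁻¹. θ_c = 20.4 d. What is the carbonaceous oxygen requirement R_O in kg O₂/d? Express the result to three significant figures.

R_O ≈ 19200 kg O₂/d

Y_obs = Y / (1 + k_d θ_c) = 0.373 / (1 + 0.104 × 20.4) = 0.373 / 3.122 = 0.1195.
Q·(S₀ − S) = 29200 × (813 − 19.1) × 10⁻³ = 23182 kg/d removed.
Net sludge production P_X = 0.1195 × 23182 = 2770 kg VSS/d.
R_O = Q·(S₀ − S) − 1.42·P_X = 23182 − 1.42 × 2770 = 19248 kg O₂/d.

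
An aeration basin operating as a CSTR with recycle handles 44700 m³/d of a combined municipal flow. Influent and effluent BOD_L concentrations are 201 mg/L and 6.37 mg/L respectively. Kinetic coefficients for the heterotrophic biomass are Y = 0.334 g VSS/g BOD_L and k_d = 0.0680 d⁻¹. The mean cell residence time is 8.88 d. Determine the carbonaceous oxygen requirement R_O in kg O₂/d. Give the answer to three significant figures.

R_O ≈ 6130 kg O₂/d

Y_obs = Y / (1 + k_d θ_c) = 0.334 / (1 + 0.0680 × 8.88) = 0.334 / 1.604 = 0.2083.
Mass of BOD_L removed per day: Q(S₀ − S) = 44700 × 194.6 g/m³ = 8700 kg/d.
P_X = Y_obs·Q·(S₀ − S) = 0.2083 × 8700 = 1812 kg VSS/d.
Carbonaceous O₂ demand = substrate oxidised − cell-mass equivalent = 8700 − 1.42 × 1812 = 6127 kg O₂/d.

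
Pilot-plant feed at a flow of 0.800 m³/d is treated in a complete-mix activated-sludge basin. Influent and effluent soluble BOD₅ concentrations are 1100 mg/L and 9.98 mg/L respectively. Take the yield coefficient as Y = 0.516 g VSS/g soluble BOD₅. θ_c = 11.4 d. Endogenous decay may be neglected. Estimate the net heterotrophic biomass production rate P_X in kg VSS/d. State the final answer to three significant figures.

Since k_d ≈ 0, Y_obs = Y = 0.516 g VSS/g soluble BOD₅.
Mass of soluble BOD₅ removed per day: Q(S₀ − S) = 0.800 × 1090 g/m³ = 0.8720 kg/d.
P_X = Y_obs · Q(S₀ − S) = 0.5160 × 0.8720 = 0.4500 kg VSS/d.

P_X ≈ 0.450 kg VSS/d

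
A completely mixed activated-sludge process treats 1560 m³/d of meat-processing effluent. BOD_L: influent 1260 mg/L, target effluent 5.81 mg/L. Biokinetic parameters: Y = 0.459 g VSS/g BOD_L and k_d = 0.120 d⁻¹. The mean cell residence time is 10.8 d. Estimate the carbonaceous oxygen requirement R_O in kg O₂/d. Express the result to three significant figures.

R_O ≈ 1400 kg O₂/d

Observed yield with endogenous decay: Y_obs = Y / (1 + k_d·θ_c) = 0.459 / (1 + 0.120 × 10.8) = 0.459 / 2.296 = 0.1999 g VSS/g BOD_L.
Substrate removed = Q·(S₀ − S) = 1560 m³/d × (1260 − 5.81) g/m³ = 1.96×10^6 g/d = 1957 kg/d.
Net sludge production P_X = 0.1999 × 1957 = 391.1 kg VSS/d.
R_O = Q·ΔS − 1.42 P_X = 1957 − 555.4 = 1401 kg O₂/d.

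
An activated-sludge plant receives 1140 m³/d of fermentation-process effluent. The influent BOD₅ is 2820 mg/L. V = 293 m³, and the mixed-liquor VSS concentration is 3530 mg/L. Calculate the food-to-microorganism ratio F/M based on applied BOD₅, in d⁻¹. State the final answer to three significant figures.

F/M ≈ 3.11 d⁻¹

F/M = Q·S₀ / (V·X) = 1140 × 2820 / (293.0 × 3530) = 3.108 g BOD₅·(g VSS·d)⁻¹.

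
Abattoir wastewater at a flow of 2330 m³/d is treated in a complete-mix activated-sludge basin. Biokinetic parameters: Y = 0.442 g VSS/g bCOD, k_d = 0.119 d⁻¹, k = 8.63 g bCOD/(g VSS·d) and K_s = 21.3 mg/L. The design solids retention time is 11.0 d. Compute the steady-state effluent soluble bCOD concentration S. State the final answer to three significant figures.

S ≈ 1.24 mg/L

Effluent substrate depends only on kinetics and SRT: S = K_s(1 + k_d θ_c) / [θ_c(Yk − k_d) − 1] = 21.3 × (1 + 0.119 × 11.0) / [11.0 × (0.442 × 8.63 − 0.119) − 1] = 49.18 / 39.65 = 1.240 mg/L.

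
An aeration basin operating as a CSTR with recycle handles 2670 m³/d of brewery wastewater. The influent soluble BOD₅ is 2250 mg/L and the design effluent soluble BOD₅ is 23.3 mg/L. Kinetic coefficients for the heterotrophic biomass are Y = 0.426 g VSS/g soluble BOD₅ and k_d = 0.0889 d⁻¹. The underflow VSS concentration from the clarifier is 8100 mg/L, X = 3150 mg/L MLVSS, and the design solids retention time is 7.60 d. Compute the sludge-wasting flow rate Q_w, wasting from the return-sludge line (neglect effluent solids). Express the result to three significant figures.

Q_w ≈ 187 m³/d

Steady-state biomass mass balance: V·X·(1 + k_d·θ_c) = Y·Q·(S₀ − S)·θ_c, so V = 0.426 × 2670 × (2250 − 23.3) × 7.60 / [3150 × (1 + 0.0889 × 7.60)] = 1.92×10^7 / 5278 = 3647 m³.
Wasting from the return line (neglecting effluent solids): Q_w = V·X / (θ_c·X_r) = 3647 × 3150 / (7.60 × 8100) = 186.6 m³/d.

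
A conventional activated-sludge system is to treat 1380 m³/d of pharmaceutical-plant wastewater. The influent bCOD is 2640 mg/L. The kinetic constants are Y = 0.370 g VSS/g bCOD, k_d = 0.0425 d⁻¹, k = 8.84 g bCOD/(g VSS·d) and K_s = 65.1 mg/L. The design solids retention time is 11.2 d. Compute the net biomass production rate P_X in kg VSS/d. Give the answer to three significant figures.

For a completely mixed reactor with recycle the Lawrence–McCarty relation gives S = K_s·(1 + k_d·θ_c) / [θ_c·(Y·k − k_d) − 1] = 65.1 × (1 + 0.0425 × 11.2) / [11.2 × (0.370 × 8.84 − 0.0425) − 1] = 96.09 / 35.16 = 2.733 mg/L.
The observed yield is Y_obs = Y/(1 + k_d·θ_c) = 0.370 / (1 + 0.0425 × 11.2) = 0.370 / 1.476 = 0.2507 g VSS per g bCOD removed.
Mass of bCOD removed per day: Q(S₀ − S) = 1380 × 2637 g/m³ = 3639 kg/d.
Biomass produced: P_X = Y_obs·Q·ΔS = 0.2507 × 3639 ≈ 912.3 kg VSS/d.

P_X ≈ 912 kg VSS/d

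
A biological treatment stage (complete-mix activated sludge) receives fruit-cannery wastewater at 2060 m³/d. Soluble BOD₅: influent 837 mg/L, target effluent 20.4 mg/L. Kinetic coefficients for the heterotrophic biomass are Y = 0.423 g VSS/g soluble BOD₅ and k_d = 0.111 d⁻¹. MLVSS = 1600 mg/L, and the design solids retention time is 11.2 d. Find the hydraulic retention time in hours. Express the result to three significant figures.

τ ≈ 25.9 h

Rearranging the biomass balance for a CMAS with decay, V = Y·Q·ΔS·θ_c / [X·(1+k_d θ_c)] = 0.423 × 2060 × (837 − 20.4) × 11.2 / [1600 × (1 + 0.111 × 11.2)] = 7.97×10^6 / 3589 = 2220 m³.
HRT = V/Q = 2220 m³ / 2060 m³·d⁻¹ = 1.078 d × 24 = 25.87 h.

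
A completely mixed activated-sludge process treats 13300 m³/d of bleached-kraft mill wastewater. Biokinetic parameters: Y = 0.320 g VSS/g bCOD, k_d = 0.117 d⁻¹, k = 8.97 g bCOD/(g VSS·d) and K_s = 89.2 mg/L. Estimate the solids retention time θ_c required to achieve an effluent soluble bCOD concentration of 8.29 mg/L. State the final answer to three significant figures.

θ_c ≈ 7.87 d

At the target effluent, Y k S/(K_s+S) = 0.320×8.97×8.29/97.49 = 0.2441 d⁻¹.
θ_c = 1/(μ − k_d) = 1/(0.2441 − 0.117) = 1/0.1271 = 7.869 d.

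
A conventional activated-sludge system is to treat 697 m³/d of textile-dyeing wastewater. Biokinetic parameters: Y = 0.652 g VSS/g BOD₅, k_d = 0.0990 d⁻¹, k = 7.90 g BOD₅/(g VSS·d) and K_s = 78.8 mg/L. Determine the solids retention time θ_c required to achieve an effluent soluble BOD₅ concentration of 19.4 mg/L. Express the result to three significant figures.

From 1/θ_c = Y·k·S/(K_s + S) − k_d: Y·k·S/(K_s+S) = 0.652 × 7.90 × 19.4 / (78.8 + 19.4) = 1.018 d⁻¹.
Then 1/θ_c = μ − k_d = 1.018 − 0.0990 = 0.9186 d⁻¹, giving θ_c = 1.089 d.

θ_c ≈ 1.09 d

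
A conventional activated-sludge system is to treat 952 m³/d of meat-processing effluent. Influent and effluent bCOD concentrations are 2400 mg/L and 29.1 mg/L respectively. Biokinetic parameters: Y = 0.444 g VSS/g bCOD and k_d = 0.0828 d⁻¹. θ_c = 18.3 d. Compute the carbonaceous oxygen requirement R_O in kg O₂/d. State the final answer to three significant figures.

R_O ≈ 1690 kg O₂/d

Observed yield with endogenous decay: Y_obs = Y / (1 + k_d·θ_c) = 0.444 / (1 + 0.0828 × 18.3) = 0.444 / 2.515 = 0.1765 g VSS/g bCOD.
ΔS = 2400 − 29.1 = 2371 mg/L, so the substrate removal rate is 952 × 2371/1000 = 2257 kg bCOD/d.
P_X = Y_obs·Q·(S₀ − S) = 0.1765 × 2257 = 398.4 kg VSS/d.
Carbonaceous O₂ demand = substrate oxidised − cell-mass equivalent = 2257 − 1.42 × 398.4 = 1691 kg O₂/d.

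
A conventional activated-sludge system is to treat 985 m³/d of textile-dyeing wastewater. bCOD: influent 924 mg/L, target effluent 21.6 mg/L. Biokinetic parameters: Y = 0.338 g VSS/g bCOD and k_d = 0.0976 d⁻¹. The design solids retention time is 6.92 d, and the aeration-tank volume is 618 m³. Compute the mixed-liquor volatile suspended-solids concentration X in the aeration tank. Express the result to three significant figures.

X = Y·Q·ΔS·θ_c / [V·(1 + k_d θ_c)] = 0.338 × 985 × (924 − 21.6) × 6.92 / [618 × (1 + 0.0976 × 6.92)] = 2008 mg/L.

X ≈ 2010 mg/L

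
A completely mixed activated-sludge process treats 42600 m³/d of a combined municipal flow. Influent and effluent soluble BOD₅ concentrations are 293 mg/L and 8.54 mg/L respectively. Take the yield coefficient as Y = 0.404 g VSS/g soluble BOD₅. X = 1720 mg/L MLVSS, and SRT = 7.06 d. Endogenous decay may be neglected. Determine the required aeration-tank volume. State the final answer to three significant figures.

Biomass mass balance (decay neglected): V·X = Y·Q·(S₀ − S)·θ_c, so V = 0.404 × 42600 × (293 − 8.54) × 7.06 / 1720 = 20095 m³.

V ≈ 20100 m³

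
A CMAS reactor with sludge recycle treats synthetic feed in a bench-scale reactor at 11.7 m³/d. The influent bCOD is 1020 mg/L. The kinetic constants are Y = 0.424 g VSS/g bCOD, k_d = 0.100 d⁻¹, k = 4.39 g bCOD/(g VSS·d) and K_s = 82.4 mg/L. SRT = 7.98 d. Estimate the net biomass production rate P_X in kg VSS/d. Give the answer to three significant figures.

P_X ≈ 2.78 kg VSS/d

For a completely mixed reactor with recycle the Lawrence–McCarty relation gives S = K_s·(1 + k_d·θ_c) / [θ_c·(Y·k − k_d) − 1] = 82.4 × (1 + 0.100 × 7.98) / [7.98 × (0.424 × 4.39 − 0.100) − 1] = 148.2 / 13.06 = 11.35 mg/L.
Correct the yield for decay: Y_obs = Y/(1 + k_d θ_c) = 0.424 / (1 + 0.100 × 7.98) = 0.424 / 1.798 = 0.2358.
ΔS = 1020 − 11.3 = 1009 mg/L, so the substrate removal rate is 11.7 × 1009/1000 = 11.80 kg bCOD/d.
Net biomass production P_X = Y_obs × Q·(S₀ − S) = 0.2358 × 11.80 = 2.783 kg VSS/d.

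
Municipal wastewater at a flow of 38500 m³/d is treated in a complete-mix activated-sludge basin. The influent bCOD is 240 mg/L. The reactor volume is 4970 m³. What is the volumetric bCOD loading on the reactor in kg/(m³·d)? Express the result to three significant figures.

Applied bCOD load per unit volume = Q·S₀/V = (38500 × 240/1000)/4970 = 1.859 kg bCOD·m⁻³·d⁻¹.

L_v ≈ 1.86 kg bCOD/(m³·d)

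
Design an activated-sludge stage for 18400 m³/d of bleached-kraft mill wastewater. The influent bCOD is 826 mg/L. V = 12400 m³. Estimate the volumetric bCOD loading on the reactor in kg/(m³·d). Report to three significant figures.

L_v ≈ 1.23 kg bCOD/(m³·d)

Applied bCOD load per unit volume = Q·S₀/V = (18400 × 826/1000)/12400 = 1.226 kg bCOD·m⁻³·d⁻¹.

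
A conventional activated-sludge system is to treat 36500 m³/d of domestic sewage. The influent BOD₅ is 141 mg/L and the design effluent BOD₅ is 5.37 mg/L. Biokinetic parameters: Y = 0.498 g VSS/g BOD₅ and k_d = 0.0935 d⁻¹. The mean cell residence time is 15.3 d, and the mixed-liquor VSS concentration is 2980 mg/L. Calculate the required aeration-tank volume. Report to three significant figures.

V ≈ 5210 m³

From the SRT design equation V = Y Q (S₀−S) θ_c / [X (1 + k_d θ_c)] = 0.498 × 36500 × (141 − 5.37) × 15.3 / [2980 × (1 + 0.0935 × 15.3)] = 3.77×10^7 / 7243 = 5208 m³.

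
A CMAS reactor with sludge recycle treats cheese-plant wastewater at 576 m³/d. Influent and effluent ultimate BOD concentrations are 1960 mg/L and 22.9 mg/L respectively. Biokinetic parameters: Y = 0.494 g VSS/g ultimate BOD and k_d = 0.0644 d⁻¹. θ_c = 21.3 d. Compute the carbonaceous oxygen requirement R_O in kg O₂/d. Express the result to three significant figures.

Correct the yield for decay: Y_obs = Y/(1 + k_d θ_c) = 0.494 / (1 + 0.0644 × 21.3) = 0.494 / 2.372 = 0.2083.
Q·(S₀ − S) = 576 × (1960 − 22.9) × 10⁻³ = 1116 kg/d removed.
P_X = Y_obs·Q·(S₀ − S) = 0.2083 × 1116 = 232.4 kg VSS/d.
Carbonaceous O₂ demand = substrate oxidised − cell-mass equivalent = 1116 − 1.42 × 232.4 = 785.8 kg O₂/d.

R_O ≈ 786 kg O₂/d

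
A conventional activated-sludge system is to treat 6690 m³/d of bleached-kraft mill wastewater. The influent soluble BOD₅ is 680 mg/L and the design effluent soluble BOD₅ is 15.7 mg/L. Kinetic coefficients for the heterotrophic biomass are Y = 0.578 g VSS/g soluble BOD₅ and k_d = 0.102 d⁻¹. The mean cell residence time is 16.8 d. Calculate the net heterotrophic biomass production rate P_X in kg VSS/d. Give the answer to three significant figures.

P_X ≈ 947 kg VSS/d

Observed yield with endogenous decay: Y_obs = Y / (1 + k_d·θ_c) = 0.578 / (1 + 0.102 × 16.8) = 0.578 / 2.714 = 0.2130 g VSS/g soluble BOD₅.
Mass of soluble BOD₅ removed per day: Q(S₀ − S) = 6690 × 664.3 g/m³ = 4444 kg/d.
P_X = Y_obs · Q(S₀ − S) = 0.2130 × 4444 = 946.6 kg VSS/d.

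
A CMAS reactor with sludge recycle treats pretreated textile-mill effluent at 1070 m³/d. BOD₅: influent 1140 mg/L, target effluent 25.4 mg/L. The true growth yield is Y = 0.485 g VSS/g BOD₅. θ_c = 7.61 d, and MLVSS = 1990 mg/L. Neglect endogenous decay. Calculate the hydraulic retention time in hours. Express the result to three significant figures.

Biomass mass balance (decay neglected): V·X = Y·Q·(S₀ − S)·θ_c, so V = 0.485 × 1070 × (1140 − 25.4) × 7.61 / 1990 = 2212 m³.
τ = V/Q = 2212/1070 = 2.067 d, or 49.61 h.

τ ≈ 49.6 h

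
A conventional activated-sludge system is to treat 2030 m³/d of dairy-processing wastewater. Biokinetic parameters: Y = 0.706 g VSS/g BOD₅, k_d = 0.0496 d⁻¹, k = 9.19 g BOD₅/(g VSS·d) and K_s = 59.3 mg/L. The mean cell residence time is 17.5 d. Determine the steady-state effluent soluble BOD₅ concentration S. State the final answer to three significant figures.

S ≈ 0.992 mg/L

For a completely mixed reactor with recycle the Lawrence–McCarty relation gives S = K_s·(1 + k_d·θ_c) / [θ_c·(Y·k − k_d) − 1] = 59.3 × (1 + 0.0496 × 17.5) / [17.5 × (0.706 × 9.19 − 0.0496) − 1] = 110.8 / 111.7 = 0.9919 mg/L.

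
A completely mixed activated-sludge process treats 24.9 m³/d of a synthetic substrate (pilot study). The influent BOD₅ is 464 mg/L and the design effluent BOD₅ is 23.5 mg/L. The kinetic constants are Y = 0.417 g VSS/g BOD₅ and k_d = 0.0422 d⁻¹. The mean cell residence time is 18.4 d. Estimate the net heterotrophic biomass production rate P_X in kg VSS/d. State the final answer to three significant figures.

P_X ≈ 2.57 kg VSS/d

Correct the yield for decay: Y_obs = Y/(1 + k_d θ_c) = 0.417 / (1 + 0.0422 × 18.4) = 0.417 / 1.776 = 0.2347.
Substrate removed = Q·(S₀ − S) = 24.9 m³/d × (464 − 23.5) g/m³ = 1.1×10^4 g/d = 10.97 kg/d.
So the net sludge growth is P_X = 0.2347 × 10.97 = 2.575 kg VSS/d.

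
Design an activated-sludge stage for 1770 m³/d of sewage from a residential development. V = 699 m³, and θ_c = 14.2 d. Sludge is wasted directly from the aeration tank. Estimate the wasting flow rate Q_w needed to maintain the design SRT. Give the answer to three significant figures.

Q_w ≈ 49.2 m³/d

Wasting from the aeration tank: Q_w = V / θ_c = 699.0 / 14.2 = 49.23 m³/d.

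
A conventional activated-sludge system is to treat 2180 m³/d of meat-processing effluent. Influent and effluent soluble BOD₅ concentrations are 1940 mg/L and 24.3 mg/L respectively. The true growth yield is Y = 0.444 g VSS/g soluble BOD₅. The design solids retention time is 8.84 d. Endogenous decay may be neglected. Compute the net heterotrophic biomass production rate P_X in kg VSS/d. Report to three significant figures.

P_X ≈ 1850 kg VSS/d

Since k_d ≈ 0, Y_obs = Y = 0.444 g VSS/g soluble BOD₅.
ΔS = 1940 − 24.3 = 1916 mg/L, so the substrate removal rate is 2180 × 1916/1000 = 4176 kg soluble BOD₅/d.
So the net sludge growth is P_X = 0.4440 × 4176 = 1854 kg VSS/d.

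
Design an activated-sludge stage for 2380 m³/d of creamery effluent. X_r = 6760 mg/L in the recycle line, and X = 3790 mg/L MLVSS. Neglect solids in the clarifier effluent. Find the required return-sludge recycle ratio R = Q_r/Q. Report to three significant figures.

R ≈ 1.28

R = Q_r/Q = X/(X_r − X) = 3790 / (6760 − 3790) = 1.276.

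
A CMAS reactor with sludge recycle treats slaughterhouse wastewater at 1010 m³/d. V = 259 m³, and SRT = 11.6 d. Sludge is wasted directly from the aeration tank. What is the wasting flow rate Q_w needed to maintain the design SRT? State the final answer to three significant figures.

Q_w ≈ 22.3 m³/d

With mixed-liquor wasting, θ_c = V/Q_w, so Q_w = V/θ_c = 259.0/11.6 = 22.33 m³/d.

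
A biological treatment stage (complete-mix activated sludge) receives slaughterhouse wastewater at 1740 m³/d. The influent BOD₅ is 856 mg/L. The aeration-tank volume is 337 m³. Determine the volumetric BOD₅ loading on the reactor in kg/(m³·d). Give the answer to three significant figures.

Volumetric loading L_v = Q·S₀ / V = 1740 × 856 g/m³ / 337.0 m³ = 4420 g/(m³·d) = 4.420 kg BOD₅/(m³·d).

L_v ≈ 4.42 kg BOD₅/(m³·d)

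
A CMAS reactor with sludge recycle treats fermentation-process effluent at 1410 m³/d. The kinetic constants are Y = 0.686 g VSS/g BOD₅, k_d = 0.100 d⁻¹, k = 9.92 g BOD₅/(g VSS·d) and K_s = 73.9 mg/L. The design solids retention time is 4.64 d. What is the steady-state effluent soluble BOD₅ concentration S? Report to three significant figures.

From the Monod/SRT balance for a CMAS, S = K_s·(1+k_d θ_c)/[θ_c·(Y k − k_d) − 1] = 73.9 × (1 + 0.100 × 4.64) / [4.64 × (0.686 × 9.92 − 0.100) − 1] = 108.2 / 30.11 = 3.593 mg/L.

S ≈ 3.59 mg/L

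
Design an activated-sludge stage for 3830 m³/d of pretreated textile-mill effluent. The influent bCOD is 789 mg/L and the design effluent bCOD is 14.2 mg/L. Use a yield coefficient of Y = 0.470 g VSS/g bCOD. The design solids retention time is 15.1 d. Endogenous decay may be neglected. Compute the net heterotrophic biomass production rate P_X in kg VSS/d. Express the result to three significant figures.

With endogenous decay neglected, the observed yield equals the true yield: Y_obs = Y = 0.470 g VSS/g bCOD.
ΔS = 789 − 14.2 = 774.8 mg/L, so the substrate removal rate is 3830 × 774.8/1000 = 2967 kg bCOD/d.
So the net sludge growth is P_X = 0.4700 × 2967 = 1395 kg VSS/d.

P_X ≈ 1390 kg VSS/d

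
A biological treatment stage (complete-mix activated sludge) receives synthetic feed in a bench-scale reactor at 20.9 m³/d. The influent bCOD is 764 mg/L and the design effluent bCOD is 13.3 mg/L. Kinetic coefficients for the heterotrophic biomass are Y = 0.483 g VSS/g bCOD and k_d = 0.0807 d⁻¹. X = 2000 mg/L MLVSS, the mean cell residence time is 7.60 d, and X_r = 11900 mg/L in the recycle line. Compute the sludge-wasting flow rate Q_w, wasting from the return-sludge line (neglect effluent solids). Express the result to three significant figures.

From the SRT design equation V = Y Q (S₀−S) θ_c / [X (1 + k_d θ_c)] = 0.483 × 20.9 × (764 − 13.3) × 7.60 / [2000 × (1 + 0.0807 × 7.60)] = 5.76×10^4 / 3227 = 17.85 m³.
θ_c = V·X/(Q_w·X_r) when wasting from the recycle, so Q_w = V·X/(θ_c·X_r) = 17.85 × 2000 / (7.60 × 11900) = 0.3947 m³/d.

Q_w ≈ 0.395 m³/d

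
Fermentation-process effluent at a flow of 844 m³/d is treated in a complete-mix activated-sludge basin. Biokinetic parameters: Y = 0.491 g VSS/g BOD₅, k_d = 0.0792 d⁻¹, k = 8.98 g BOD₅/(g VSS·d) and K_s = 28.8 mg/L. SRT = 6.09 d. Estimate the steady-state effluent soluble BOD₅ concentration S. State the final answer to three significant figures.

From the Monod/SRT balance for a CMAS, S = K_s·(1+k_d θ_c)/[θ_c·(Y k − k_d) − 1] = 28.8 × (1 + 0.0792 × 6.09) / [6.09 × (0.491 × 8.98 − 0.0792) − 1] = 42.69 / 25.37 = 1.683 mg/L.

S ≈ 1.68 mg/L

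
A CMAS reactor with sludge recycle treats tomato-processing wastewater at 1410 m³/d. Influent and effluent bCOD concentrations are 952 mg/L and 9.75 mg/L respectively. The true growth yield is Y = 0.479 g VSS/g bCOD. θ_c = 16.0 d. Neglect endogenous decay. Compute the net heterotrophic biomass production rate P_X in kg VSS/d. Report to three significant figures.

P_X ≈ 636 kg VSS/d

Since k_d ≈ 0, Y_obs = Y = 0.479 g VSS/g bCOD.
Substrate removed = Q·(S₀ − S) = 1410 m³/d × (952 − 9.75) g/m³ = 1.33×10^6 g/d = 1329 kg/d.
So the net sludge growth is P_X = 0.4790 × 1329 = 636.4 kg VSS/d.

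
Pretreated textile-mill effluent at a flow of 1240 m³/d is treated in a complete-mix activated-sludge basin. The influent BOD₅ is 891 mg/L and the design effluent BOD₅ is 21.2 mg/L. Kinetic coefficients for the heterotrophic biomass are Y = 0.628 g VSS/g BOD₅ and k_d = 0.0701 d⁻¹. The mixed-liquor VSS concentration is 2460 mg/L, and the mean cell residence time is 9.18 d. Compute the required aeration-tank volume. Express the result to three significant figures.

Steady-state biomass mass balance: V·X·(1 + k_d·θ_c) = Y·Q·(S₀ − S)·θ_c, so V = 0.628 × 1240 × (891 − 21.2) × 9.18 / [2460 × (1 + 0.0701 × 9.18)] = 6.22×10^6 / 4043 = 1538 m³.

V ≈ 1540 m³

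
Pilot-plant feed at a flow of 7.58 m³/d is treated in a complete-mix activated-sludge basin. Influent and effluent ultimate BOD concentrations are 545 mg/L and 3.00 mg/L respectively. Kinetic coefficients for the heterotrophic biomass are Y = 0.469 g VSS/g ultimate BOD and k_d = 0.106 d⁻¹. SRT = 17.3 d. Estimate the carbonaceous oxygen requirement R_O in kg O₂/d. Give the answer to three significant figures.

R_O ≈ 3.14 kg O₂/d

Correct the yield for decay: Y_obs = Y/(1 + k_d θ_c) = 0.469 / (1 + 0.106 × 17.3) = 0.469 / 2.834 = 0.1655.
Substrate removed = Q·(S₀ − S) = 7.58 m³/d × (545 − 3.00) g/m³ = 4.11×10^3 g/d = 4.108 kg/d.
Biomass synthesised: P_X = Y_obs × 4.108 = 0.6799 kg VSS/d.
R_O = Q·(S₀ − S) − 1.42·P_X = 4.108 − 1.42 × 0.6799 = 3.143 kg O₂/d.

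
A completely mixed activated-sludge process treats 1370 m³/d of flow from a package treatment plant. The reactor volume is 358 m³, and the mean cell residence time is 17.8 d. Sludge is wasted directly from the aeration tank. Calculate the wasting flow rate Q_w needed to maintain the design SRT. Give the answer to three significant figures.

Wasting from the aeration tank: Q_w = V / θ_c = 358.0 / 17.8 = 20.11 m³/d.

Q_w ≈ 20.1 m³/d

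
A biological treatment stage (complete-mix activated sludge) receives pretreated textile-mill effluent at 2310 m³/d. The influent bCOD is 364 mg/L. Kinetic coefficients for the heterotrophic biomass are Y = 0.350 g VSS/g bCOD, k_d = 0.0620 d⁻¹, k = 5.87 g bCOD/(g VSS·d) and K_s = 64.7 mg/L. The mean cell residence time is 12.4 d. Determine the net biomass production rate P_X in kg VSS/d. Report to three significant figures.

From the Monod/SRT balance for a CMAS, S = K_s·(1+k_d θ_c)/[θ_c·(Y k − k_d) − 1] = 64.7 × (1 + 0.0620 × 12.4) / [12.4 × (0.350 × 5.87 − 0.0620) − 1] = 114.4 / 23.71 = 4.827 mg/L.
Correct the yield for decay: Y_obs = Y/(1 + k_d θ_c) = 0.350 / (1 + 0.0620 × 12.4) = 0.350 / 1.769 = 0.1979.
Mass of bCOD removed per day: Q(S₀ − S) = 2310 × 359.2 g/m³ = 829.7 kg/d.
So the net sludge growth is P_X = 0.1979 × 829.7 = 164.2 kg VSS/d.

P_X ≈ 164 kg VSS/d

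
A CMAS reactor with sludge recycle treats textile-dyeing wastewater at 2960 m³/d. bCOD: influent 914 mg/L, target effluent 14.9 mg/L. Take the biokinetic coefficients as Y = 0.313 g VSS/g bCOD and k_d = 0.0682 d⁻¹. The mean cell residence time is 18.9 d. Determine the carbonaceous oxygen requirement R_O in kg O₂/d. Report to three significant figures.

R_O ≈ 2140 kg O₂/d

Correct the yield for decay: Y_obs = Y/(1 + k_d θ_c) = 0.313 / (1 + 0.0682 × 18.9) = 0.313 / 2.289 = 0.1367.
ΔS = 914 − 14.9 = 899.1 mg/L, so the substrate removal rate is 2960 × 899.1/1000 = 2661 kg bCOD/d.
Net sludge production P_X = 0.1367 × 2661 = 363.9 kg VSS/d.
Carbonaceous O₂ demand = substrate oxidised − cell-mass equivalent = 2661 − 1.42 × 363.9 = 2145 kg O₂/d.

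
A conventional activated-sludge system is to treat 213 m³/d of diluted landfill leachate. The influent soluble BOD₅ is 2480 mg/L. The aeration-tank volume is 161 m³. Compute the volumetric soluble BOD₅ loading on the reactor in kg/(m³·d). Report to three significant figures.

L_v = Q S₀ / V = 213 × 2480 × 10⁻³ / 161.0 = 3.281 kg/(m³·d).

L_v ≈ 3.28 kg soluble BOD₅/(m³·d)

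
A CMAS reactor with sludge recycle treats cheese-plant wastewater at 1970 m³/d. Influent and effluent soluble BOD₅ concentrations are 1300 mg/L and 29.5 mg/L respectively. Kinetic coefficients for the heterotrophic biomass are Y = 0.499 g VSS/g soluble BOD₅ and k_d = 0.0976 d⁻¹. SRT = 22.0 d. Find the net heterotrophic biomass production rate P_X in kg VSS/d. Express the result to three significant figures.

P_X ≈ 397 kg VSS/d

The observed yield is Y_obs = Y/(1 + k_d·θ_c) = 0.499 / (1 + 0.0976 × 22.0) = 0.499 / 3.147 = 0.1586 g VSS per g soluble BOD₅ removed.
Q·(S₀ − S) = 1970 × (1300 − 29.5) × 10⁻³ = 2503 kg/d removed.
P_X = Y_obs · Q(S₀ − S) = 0.1586 × 2503 = 396.8 kg VSS/d.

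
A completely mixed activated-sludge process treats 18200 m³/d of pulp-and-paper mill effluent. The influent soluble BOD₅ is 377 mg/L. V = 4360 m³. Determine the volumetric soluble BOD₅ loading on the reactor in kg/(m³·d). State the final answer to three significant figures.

L_v ≈ 1.57 kg soluble BOD₅/(m³·d)

Volumetric loading L_v = Q·S₀ / V = 18200 × 377 g/m³ / 4360 m³ = 1574 g/(m³·d) = 1.574 kg soluble BOD₅/(m³·d).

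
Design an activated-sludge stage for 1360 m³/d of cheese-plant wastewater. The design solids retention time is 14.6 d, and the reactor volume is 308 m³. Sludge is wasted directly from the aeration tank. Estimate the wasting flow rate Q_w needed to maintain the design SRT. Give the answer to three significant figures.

Wasting from the aeration tank: Q_w = V / θ_c = 308.0 / 14.6 = 21.10 m³/d.

Q_w ≈ 21.1 m³/d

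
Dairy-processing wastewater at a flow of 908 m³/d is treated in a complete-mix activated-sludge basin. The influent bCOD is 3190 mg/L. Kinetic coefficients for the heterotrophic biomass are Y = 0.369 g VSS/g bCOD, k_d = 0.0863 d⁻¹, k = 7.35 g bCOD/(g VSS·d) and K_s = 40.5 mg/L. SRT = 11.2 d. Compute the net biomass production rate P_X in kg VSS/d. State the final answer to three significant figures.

P_X ≈ 543 kg VSS/d

From the Monod/SRT balance for a CMAS, S = K_s·(1+k_d θ_c)/[θ_c·(Y k − k_d) − 1] = 40.5 × (1 + 0.0863 × 11.2) / [11.2 × (0.369 × 7.35 − 0.0863) − 1] = 79.65 / 28.41 = 2.803 mg/L.
Y_obs = Y / (1 + k_d θ_c) = 0.369 / (1 + 0.0863 × 11.2) = 0.369 / 1.967 = 0.1876.
Substrate removed = Q·(S₀ − S) = 908 m³/d × (3190 − 2.80) g/m³ = 2.89×10^6 g/d = 2894 kg/d.
P_X = Y_obs · Q(S₀ − S) = 0.1876 × 2894 = 543.0 kg VSS/d.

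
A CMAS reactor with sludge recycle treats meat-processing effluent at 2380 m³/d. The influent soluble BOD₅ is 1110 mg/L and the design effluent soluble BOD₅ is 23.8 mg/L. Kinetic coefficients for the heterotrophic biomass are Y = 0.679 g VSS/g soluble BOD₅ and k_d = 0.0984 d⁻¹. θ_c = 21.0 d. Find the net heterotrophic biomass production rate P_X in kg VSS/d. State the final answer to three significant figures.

Observed yield with endogenous decay: Y_obs = Y / (1 + k_d·θ_c) = 0.679 / (1 + 0.0984 × 21.0) = 0.679 / 3.066 = 0.2214 g VSS/g soluble BOD₅.
Q·(S₀ − S) = 2380 × (1110 − 23.8) × 10⁻³ = 2585 kg/d removed.
Net biomass production P_X = Y_obs × Q·(S₀ − S) = 0.2214 × 2585 = 572.4 kg VSS/d.

P_X ≈ 572 kg VSS/d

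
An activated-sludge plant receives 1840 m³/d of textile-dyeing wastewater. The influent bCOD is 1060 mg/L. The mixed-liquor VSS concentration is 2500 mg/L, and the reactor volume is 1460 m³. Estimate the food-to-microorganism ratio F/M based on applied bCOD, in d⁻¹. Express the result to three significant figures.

F/M ≈ 0.534 d⁻¹

F/M = applied load / biomass = Q·S₀/(V·X) = 1840 × 1060 / (1460 × 2500) = 0.5344 d⁻¹.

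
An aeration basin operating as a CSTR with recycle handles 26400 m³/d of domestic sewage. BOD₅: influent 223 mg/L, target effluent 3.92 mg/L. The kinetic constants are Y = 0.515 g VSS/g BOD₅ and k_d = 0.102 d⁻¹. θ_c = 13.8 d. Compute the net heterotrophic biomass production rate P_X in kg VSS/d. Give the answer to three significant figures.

Observed yield with endogenous decay: Y_obs = Y / (1 + k_d·θ_c) = 0.515 / (1 + 0.102 × 13.8) = 0.515 / 2.408 = 0.2139 g VSS/g BOD₅.
Substrate removed = Q·(S₀ − S) = 26400 m³/d × (223 − 3.92) g/m³ = 5.78×10^6 g/d = 5784 kg/d.
So the net sludge growth is P_X = 0.2139 × 5784 = 1237 kg VSS/d.

P_X ≈ 1240 kg VSS/d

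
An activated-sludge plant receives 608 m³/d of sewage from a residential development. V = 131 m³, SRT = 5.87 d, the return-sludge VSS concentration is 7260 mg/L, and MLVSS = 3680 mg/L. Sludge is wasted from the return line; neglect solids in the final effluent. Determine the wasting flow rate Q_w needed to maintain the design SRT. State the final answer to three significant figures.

Wasting from the return line (neglecting effluent solids): Q_w = V·X / (θ_c·X_r) = 131.0 × 3680 / (5.87 × 7260) = 11.31 m³/d.

Q_w ≈ 11.3 m³/d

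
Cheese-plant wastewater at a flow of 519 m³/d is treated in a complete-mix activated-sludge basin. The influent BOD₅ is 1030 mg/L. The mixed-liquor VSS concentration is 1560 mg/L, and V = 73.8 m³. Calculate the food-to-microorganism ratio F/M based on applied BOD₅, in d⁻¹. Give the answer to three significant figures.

F/M = applied load / biomass = Q·S₀/(V·X) = 519 × 1030 / (73.80 × 1560) = 4.643 d⁻¹.

F/M ≈ 4.64 d⁻¹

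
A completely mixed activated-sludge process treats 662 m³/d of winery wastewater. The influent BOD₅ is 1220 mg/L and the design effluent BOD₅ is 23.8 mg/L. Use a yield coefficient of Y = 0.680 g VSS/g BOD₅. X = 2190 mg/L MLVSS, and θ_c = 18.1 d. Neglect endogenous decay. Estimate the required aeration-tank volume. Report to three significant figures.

V·X = Y·Q·ΔS·θ_c gives V = 0.680 × 662 × (1220 − 23.8) × 18.1 / 2190 = 4450 m³.

V ≈ 4450 m³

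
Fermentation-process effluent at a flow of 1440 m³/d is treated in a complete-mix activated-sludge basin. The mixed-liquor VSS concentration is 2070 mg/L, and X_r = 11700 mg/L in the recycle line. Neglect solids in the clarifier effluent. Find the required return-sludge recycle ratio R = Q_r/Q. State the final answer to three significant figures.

Mass balance around the secondary clarifier (neglecting effluent solids): R = X / (X_r − X) = 2070 / (11700 − 2070) = 0.2150.

R ≈ 0.215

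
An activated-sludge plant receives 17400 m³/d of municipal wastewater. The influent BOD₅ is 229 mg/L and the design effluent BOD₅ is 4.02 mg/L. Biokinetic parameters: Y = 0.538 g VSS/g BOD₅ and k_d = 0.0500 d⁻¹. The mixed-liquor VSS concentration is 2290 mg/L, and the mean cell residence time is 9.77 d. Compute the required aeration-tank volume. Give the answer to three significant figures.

Steady-state biomass mass balance: V·X·(1 + k_d·θ_c) = Y·Q·(S₀ − S)·θ_c, so V = 0.538 × 17400 × (229 − 4.02) × 9.77 / [2290 × (1 + 0.0500 × 9.77)] = 2.06×10^7 / 3409 = 6037 m³.

V ≈ 6040 m³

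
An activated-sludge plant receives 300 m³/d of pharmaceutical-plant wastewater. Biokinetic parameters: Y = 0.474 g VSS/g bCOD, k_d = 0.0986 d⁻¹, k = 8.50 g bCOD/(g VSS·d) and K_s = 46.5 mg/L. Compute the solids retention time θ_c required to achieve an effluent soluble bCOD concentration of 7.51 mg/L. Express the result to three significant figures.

θ_c ≈ 2.17 d

Specific growth rate at S = 7.51 mg/L: μ = YkS/(K_s+S) = 0.474·8.50·7.51/(46.5+7.51) = 0.5602 d⁻¹.
θ_c = 1/(μ − k_d) = 1/(0.5602 − 0.0986) = 1/0.4616 = 2.166 d.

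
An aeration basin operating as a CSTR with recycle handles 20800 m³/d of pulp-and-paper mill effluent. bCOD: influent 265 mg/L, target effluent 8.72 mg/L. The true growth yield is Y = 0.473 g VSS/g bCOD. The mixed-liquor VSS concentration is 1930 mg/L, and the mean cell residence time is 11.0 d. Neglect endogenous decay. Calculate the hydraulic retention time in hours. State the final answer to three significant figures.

τ ≈ 16.6 h

Biomass mass balance (decay neglected): V·X = Y·Q·(S₀ − S)·θ_c, so V = 0.473 × 20800 × (265 − 8.72) × 11.0 / 1930 = 14371 m³.
HRT = V/Q = 14371 m³ / 20800 m³·d⁻¹ = 0.6909 d × 24 = 16.58 h.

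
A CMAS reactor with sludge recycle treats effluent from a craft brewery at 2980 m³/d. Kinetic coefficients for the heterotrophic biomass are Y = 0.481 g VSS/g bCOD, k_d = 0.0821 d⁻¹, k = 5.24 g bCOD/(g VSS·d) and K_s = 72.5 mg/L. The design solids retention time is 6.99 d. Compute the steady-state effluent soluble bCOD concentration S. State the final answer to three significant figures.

S ≈ 7.11 mg/L

From the Monod/SRT balance for a CMAS, S = K_s·(1+k_d θ_c)/[θ_c·(Y k − k_d) − 1] = 72.5 × (1 + 0.0821 × 6.99) / [6.99 × (0.481 × 5.24 − 0.0821) − 1] = 114.1 / 16.04 = 7.112 mg/L.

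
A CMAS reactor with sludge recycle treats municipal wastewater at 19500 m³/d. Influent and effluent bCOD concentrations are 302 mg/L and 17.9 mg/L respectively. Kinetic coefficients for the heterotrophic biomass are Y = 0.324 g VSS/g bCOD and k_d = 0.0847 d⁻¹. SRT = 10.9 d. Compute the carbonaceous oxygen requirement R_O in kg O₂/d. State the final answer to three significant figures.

R_O ≈ 4210 kg O₂/d

Correct the yield for decay: Y_obs = Y/(1 + k_d θ_c) = 0.324 / (1 + 0.0847 × 10.9) = 0.324 / 1.923 = 0.1685.
Q·(S₀ − S) = 19500 × (302 − 17.9) × 10⁻³ = 5540 kg/d removed.
Net sludge production P_X = 0.1685 × 5540 = 933.3 kg VSS/d.
Carbonaceous O₂ demand = substrate oxidised − cell-mass equivalent = 5540 − 1.42 × 933.3 = 4215 kg O₂/d.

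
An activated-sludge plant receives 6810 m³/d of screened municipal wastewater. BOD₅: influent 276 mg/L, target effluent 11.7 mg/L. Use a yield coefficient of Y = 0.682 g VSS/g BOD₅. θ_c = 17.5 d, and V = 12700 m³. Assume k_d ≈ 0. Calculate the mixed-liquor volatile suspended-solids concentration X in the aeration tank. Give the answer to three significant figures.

X ≈ 1690 mg/L

Without decay, X = Y Q (S₀−S) θ_c / V = 0.682 × 6810 × (276 − 11.7) × 17.5 / 12700 = 1691 mg/L.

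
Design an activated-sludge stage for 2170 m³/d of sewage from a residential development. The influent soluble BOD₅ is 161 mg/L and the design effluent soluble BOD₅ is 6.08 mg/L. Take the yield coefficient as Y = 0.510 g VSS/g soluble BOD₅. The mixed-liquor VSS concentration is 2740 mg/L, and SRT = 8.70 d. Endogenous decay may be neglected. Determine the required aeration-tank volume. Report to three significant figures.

Biomass mass balance (decay neglected): V·X = Y·Q·(S₀ − S)·θ_c, so V = 0.510 × 2170 × (161 − 6.08) × 8.70 / 2740 = 544.4 m³.

V ≈ 544 m³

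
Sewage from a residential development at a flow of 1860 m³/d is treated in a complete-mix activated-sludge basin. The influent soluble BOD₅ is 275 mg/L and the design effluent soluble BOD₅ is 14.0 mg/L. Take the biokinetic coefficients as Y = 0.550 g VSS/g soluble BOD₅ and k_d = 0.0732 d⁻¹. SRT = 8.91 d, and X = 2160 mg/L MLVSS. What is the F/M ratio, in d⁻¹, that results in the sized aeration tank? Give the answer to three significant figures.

F/M ≈ 0.355 d⁻¹

Rearranging the biomass balance for a CMAS with decay, V = Y·Q·ΔS·θ_c / [X·(1+k_d θ_c)] = 0.550 × 1860 × (275 − 14.0) × 8.91 / [2160 × (1 + 0.0732 × 8.91)] = 2.38×10^6 / 3569 = 666.6 m³.
Food-to-microorganism ratio F/M = Q S₀ / (V X) = 1860 × 275 / (666.6 × 2160) = 0.3552 d⁻¹.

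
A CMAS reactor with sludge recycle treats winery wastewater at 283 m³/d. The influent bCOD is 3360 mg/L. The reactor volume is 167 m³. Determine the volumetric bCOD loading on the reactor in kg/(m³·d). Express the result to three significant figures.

L_v ≈ 5.69 kg bCOD/(m³·d)

L_v = Q S₀ / V = 283 × 3360 × 10⁻³ / 167.0 = 5.694 kg/(m³·d).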